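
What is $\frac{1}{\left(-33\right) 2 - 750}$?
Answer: $- \frac{1}{816} \approx -0.0012255$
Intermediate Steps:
$\frac{1}{\left(-33\right) 2 - 750} = \frac{1}{-66 - 750} = \frac{1}{-816} = - \frac{1}{816}$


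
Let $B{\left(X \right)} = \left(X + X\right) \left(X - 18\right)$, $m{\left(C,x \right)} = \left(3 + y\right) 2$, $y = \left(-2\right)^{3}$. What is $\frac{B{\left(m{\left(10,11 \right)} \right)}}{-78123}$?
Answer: $- \frac{560}{78123} \approx -0.0071682$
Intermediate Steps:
$y = -8$
$m{\left(C,x \right)} = -10$ ($m{\left(C,x \right)} = \left(3 - 8\right) 2 = \left(-5\right) 2 = -10$)
$B{\left(X \right)} = 2 X \left(-18 + X\right)$
$\frac{B{\left(m{\left(10,11 \right)} \right)}}{-78123} = \frac{2 \left(-10\right) \left(-18 - 10\right)}{-78123} = 2 \left(-10\right) \left(-28\right) \left(- \frac{1}{78123}\right) = 560 \left(- \frac{1}{78123}\right) = - \frac{560}{78123}$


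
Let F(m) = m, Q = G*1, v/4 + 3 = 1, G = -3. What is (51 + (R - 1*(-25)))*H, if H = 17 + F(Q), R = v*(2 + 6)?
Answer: 168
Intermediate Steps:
v = -8 (v = -12 + 4*1 = -12 + 4 = -8)
R = -64 (R = -8*(2 + 6) = -8*8 = -64)
Q = -3 (Q = -3*1 = -3)
H = 14 (H = 17 - 3 = 14)
(51 + (R - 1*(-25)))*H = (51 + (-64 - 1*(-25)))*14 = (51 + (-64 + 25))*14 = (51 - 39)*14 = 12*14 = 168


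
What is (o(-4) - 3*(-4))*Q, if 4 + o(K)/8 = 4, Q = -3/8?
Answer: -9/2 ≈ -4.5000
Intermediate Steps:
Q = -3/8 (Q = -3*⅛ = -3/8 ≈ -0.37500)
o(K) = 0 (o(K) = -32 + 8*4 = -32 + 32 = 0)
(o(-4) - 3*(-4))*Q = (0 - 3*(-4))*(-3/8) = (0 + 12)*(-3/8) = 12*(-3/8) = -9/2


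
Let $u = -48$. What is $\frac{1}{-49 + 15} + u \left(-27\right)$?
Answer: $\frac{44063}{34} \approx 1296.0$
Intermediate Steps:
$\frac{1}{-49 + 15} + u \left(-27\right) = \frac{1}{-49 + 15} - -1296 = \frac{1}{-34} + 1296 = - \frac{1}{34} + 1296 = \frac{44063}{34}$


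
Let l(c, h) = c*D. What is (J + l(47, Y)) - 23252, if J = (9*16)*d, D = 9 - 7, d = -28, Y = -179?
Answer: -27190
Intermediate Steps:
D = 2
l(c, h) = 2*c (l(c, h) = c*2 = 2*c)
J = -4032 (J = (9*16)*(-28) = 144*(-28) = -4032)
(J + l(47, Y)) - 23252 = (-4032 + 2*47) - 23252 = (-4032 + 94) - 23252 = -3938 - 23252 = -27190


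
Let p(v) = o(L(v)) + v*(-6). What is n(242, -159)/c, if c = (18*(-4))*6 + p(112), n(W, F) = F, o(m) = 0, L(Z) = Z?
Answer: 53/368 ≈ 0.14402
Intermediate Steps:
p(v) = -6*v (p(v) = 0 + v*(-6) = 0 - 6*v = -6*v)
c = -1104 (c = (18*(-4))*6 - 6*112 = -72*6 - 672 = -432 - 672 = -1104)
n(242, -159)/c = -159/(-1104) = -159*(-1/1104) = 53/368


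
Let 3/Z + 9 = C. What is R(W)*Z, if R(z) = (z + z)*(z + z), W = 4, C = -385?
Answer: -96/197 ≈ -0.48731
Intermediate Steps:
R(z) = 4*z² (R(z) = (2*z)*(2*z) = 4*z²)
Z = -3/394 (Z = 3/(-9 - 385) = 3/(-394) = 3*(-1/394) = -3/394 ≈ -0.0076142)
R(W)*Z = (4*4²)*(-3/394) = (4*16)*(-3/394) = 64*(-3/394) = -96/197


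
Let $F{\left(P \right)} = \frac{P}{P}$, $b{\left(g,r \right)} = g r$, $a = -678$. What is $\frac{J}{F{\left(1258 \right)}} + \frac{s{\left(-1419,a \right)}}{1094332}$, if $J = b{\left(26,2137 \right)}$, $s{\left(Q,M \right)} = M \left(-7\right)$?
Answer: $\frac{30401639665}{547166} \approx 55562.0$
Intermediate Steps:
$s{\left(Q,M \right)} = - 7 M$
$F{\left(P \right)} = 1$
$J = 55562$ ($J = 26 \cdot 2137 = 55562$)
$\frac{J}{F{\left(1258 \right)}} + \frac{s{\left(-1419,a \right)}}{1094332} = \frac{55562}{1} + \frac{\left(-7\right) \left(-678\right)}{1094332} = 55562 \cdot 1 + 4746 \cdot \frac{1}{1094332} = 55562 + \frac{2373}{547166} = \frac{30401639665}{547166}$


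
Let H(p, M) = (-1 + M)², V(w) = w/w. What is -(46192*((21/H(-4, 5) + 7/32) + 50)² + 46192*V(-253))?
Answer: -7853289575/64 ≈ -1.2271e+8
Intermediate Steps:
V(w) = 1
-(46192*((21/H(-4, 5) + 7/32) + 50)² + 46192*V(-253)) = -(46192 + 46192*((21/((-1 + 5)²) + 7/32) + 50)²) = -(46192 + 46192*((21/(4²) + 7*(1/32)) + 50)²) = -(46192 + 46192*((21/16 + 7/32) + 50)²) = -(46192 + 46192*(49/32 + 50)²) = -46192/(1/((1649/32)² + 1)) = -46192/(1/(2719201/1024 + 1)) = -46192/(1/(2720225/1024)) = -46192/1024/2720225 = -46192*2720225/1024 = -7853289575/64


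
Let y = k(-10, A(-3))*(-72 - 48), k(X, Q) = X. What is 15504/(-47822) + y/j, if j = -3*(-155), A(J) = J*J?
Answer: 1672568/741241 ≈ 2.2564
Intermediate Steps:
A(J) = J²
y = 1200 (y = -10*(-72 - 48) = -10*(-120) = 1200)
j = 465
15504/(-47822) + y/j = 15504/(-47822) + 1200/465 = 15504*(-1/47822) + 1200*(1/465) = -7752/23911 + 80/31 = 1672568/741241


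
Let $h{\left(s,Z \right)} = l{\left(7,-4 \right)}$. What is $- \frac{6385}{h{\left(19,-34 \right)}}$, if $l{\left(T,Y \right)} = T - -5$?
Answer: $- \frac{6385}{12} \approx -532.08$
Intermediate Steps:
$l{\left(T,Y \right)} = 5 + T$ ($l{\left(T,Y \right)} = T + 5 = 5 + T$)
$h{\left(s,Z \right)} = 12$ ($h{\left(s,Z \right)} = 5 + 7 = 12$)
$- \frac{6385}{h{\left(19,-34 \right)}} = - \frac{6385}{12}$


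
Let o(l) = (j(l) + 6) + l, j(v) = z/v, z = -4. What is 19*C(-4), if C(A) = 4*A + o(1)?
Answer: -247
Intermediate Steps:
j(v) = -4/v
o(l) = 6 + l - 4/l (o(l) = (-4/l + 6) + l = (6 - 4/l) + l = 6 + l - 4/l)
C(A) = 3 + 4*A (C(A) = 4*A + (6 + 1 - 4/1) = 4*A + (6 + 1 - 4*1) = 4*A + (6 + 1 - 4) = 4*A + 3 = 3 + 4*A)
19*C(-4) = 19*(3 + 4*(-4)) = 19*(3 - 16) = 19*(-13) = -247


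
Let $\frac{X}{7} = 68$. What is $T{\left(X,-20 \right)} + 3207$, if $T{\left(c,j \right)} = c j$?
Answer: $-6313$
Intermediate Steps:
$X = 476$ ($X = 7 \cdot 68 = 476$)
$T{\left(X,-20 \right)} + 3207 = 476 \left(-20\right) + 3207 = -9520 + 3207 = -6313$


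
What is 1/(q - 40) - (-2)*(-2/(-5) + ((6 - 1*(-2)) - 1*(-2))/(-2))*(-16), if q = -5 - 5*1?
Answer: 7359/50 ≈ 147.18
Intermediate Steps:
q = -10 (q = -5 - 5 = -10)
1/(q - 40) - (-2)*(-2/(-5) + ((6 - 1*(-2)) - 1*(-2))/(-2))*(-16) = 1/(-10 - 40) - (-2)*(-2/(-5) + ((6 - 1*(-2)) - 1*(-2))/(-2))*(-16) = 1/(-50) - (-2)*(-2*(-⅕) + ((6 + 2) + 2)*(-½))*(-16) = -1/50 - (-2)*(⅖ + (8 + 2)*(-½))*(-16) = -1/50 - (-2)*(⅖ + 10*(-½))*(-16) = -1/50 - (-2)*(⅖ - 5)*(-16) = -1/50 - (-2)*(-23)/5*(-16) = -1/50 - 2*23/5*(-16) = -1/50 - 46/5*(-16) = -1/50 + 736/5 = 7359/50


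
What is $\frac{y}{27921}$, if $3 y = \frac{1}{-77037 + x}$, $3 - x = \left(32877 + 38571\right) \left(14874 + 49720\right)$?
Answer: $- \frac{1}{386582088436398} \approx -2.5868 \cdot 10^{-15}$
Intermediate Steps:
$x = -4615112109$ ($x = 3 - \left(32877 + 38571\right) \left(14874 + 49720\right) = 3 - 71448 \cdot 64594 = 3 - 4615112112 = -4615112109$)
$y = - \frac{1}{13845567438}$ ($y = \frac{1}{3 \left(-77037 - 4615112109\right)} = \frac{1}{3 \left(-4615189146\right)} = \frac{1}{3} \left(- \frac{1}{4615189146}\right) = - \frac{1}{13845567438} \approx -7.2225 \cdot 10^{-11}$)
$\frac{y}{27921} = - \frac{1}{13845567438 \cdot 27921} = \left(- \frac{1}{13845567438}\right) \frac{1}{27921} = - \frac{1}{386582088436398}$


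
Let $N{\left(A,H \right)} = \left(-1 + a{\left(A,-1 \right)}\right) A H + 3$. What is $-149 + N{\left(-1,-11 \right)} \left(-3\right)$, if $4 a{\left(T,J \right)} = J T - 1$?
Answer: $-125$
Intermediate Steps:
$a{\left(T,J \right)} = - \frac{1}{4} + \frac{J T}{4}$ ($a{\left(T,J \right)} = \frac{J T - 1}{4} = \frac{-1 + J T}{4} = - \frac{1}{4} + \frac{J T}{4}$)
$N{\left(A,H \right)} = 3 + A H \left(- \frac{5}{4} - \frac{A}{4}\right)$ ($N{\left(A,H \right)} = \left(-1 + \left(- \frac{1}{4} + \frac{1}{4} \left(-1\right) A\right)\right) A H + 3 = \left(-1 - \left(\frac{1}{4} + \frac{A}{4}\right)\right) A H + 3 = \left(- \frac{5}{4} - \frac{A}{4}\right) A H + 3 = A \left(- \frac{5}{4} - \frac{A}{4}\right) H + 3 = A H \left(- \frac{5}{4} - \frac{A}{4}\right) + 3 = 3 + A H \left(- \frac{5}{4} - \frac{A}{4}\right)$)
$-149 + N{\left(-1,-11 \right)} \left(-3\right) = -149 + \left(3 - \left(- \frac{5}{4}\right) \left(-11\right) - - \frac{11 \left(-1\right)^{2}}{4}\right) \left(-3\right) = -149 + \left(3 - \frac{55}{4} - \left(- \frac{11}{4}\right) 1\right) \left(-3\right) = -149 + \left(3 - \frac{55}{4} + \frac{11}{4}\right) \left(-3\right) = -149 - -24 = -149 + 24 = -125$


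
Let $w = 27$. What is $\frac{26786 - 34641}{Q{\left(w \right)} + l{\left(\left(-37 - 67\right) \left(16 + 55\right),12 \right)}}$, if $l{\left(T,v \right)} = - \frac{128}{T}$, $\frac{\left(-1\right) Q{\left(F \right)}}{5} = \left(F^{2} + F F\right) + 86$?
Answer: $\frac{7250165}{7125544} \approx 1.0175$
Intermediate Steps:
$Q{\left(F \right)} = -430 - 10 F^{2}$ ($Q{\left(F \right)} = - 5 \left(\left(F^{2} + F F\right) + 86\right) = - 5 \left(\left(F^{2} + F^{2}\right) + 86\right) = - 5 \left(2 F^{2} + 86\right) = - 5 \left(86 + 2 F^{2}\right) = -430 - 10 F^{2}$)
$\frac{26786 - 34641}{Q{\left(w \right)} + l{\left(\left(-37 - 67\right) \left(16 + 55\right),12 \right)}} = \frac{26786 - 34641}{\left(-430 - 10 \cdot 27^{2}\right) - \frac{128}{\left(-37 - 67\right) \left(16 + 55\right)}} = - \frac{7855}{\left(-430 - 7290\right) - \frac{128}{\left(-104\right) 71}} = - \frac{7855}{\left(-430 - 7290\right) - \frac{128}{-7384}} = - \frac{7855}{-7720 - - \frac{16}{923}} = - \frac{7855}{-7720 + \frac{16}{923}} = - \frac{7855}{- \frac{7125544}{923}} = \left(-7855\right) \left(- \frac{923}{7125544}\right) = \frac{7250165}{7125544}$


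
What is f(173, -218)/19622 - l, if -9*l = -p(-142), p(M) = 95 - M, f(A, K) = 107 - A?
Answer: -775168/29433 ≈ -26.337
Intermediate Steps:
l = 79/3 (l = -(-1)*(95 - 1*(-142))/9 = -(-1)*(95 + 142)/9 = -(-1)*237/9 = -⅑*(-237) = 79/3 ≈ 26.333)
f(173, -218)/19622 - l = (107 - 1*173)/19622 - 1*79/3 = (107 - 173)*(1/19622) - 79/3 = -66*1/19622 - 79/3 = -33/9811 - 79/3 = -775168/29433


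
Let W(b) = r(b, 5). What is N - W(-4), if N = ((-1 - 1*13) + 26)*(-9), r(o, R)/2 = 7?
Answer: -122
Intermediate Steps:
r(o, R) = 14 (r(o, R) = 2*7 = 14)
W(b) = 14
N = -108 (N = ((-1 - 13) + 26)*(-9) = (-14 + 26)*(-9) = 12*(-9) = -108)
N - W(-4) = -108 - 1*14 = -108 - 14 = -122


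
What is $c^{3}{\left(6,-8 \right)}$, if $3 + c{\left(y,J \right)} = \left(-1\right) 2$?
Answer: $-125$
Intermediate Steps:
$c{\left(y,J \right)} = -5$ ($c{\left(y,J \right)} = -3 - 2 = -5$)
$c^{3}{\left(6,-8 \right)} = \left(-5\right)^{3} = -125$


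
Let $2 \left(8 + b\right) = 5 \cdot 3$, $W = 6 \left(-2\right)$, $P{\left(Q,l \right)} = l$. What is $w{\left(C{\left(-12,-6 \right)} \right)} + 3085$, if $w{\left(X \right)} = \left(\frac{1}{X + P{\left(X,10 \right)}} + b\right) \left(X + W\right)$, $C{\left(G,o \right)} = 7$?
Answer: $\frac{104965}{34} \approx 3087.2$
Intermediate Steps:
$W = -12$
$b = - \frac{1}{2}$ ($b = -8 + \frac{5 \cdot 3}{2} = -8 + \frac{1}{2} \cdot 15 = -8 + \frac{15}{2} = - \frac{1}{2} \approx -0.5$)
$w{\left(X \right)} = \left(-12 + X\right) \left(- \frac{1}{2} + \frac{1}{10 + X}\right)$ ($w{\left(X \right)} = \left(\frac{1}{X + 10} - \frac{1}{2}\right) \left(X - 12\right) = \left(\frac{1}{10 + X} - \frac{1}{2}\right) \left(-12 + X\right) = \left(- \frac{1}{2} + \frac{1}{10 + X}\right) \left(-12 + X\right) = \left(-12 + X\right) \left(- \frac{1}{2} + \frac{1}{10 + X}\right)$)
$w{\left(C{\left(-12,-6 \right)} \right)} + 3085 = \frac{96 - 7^{2} + 4 \cdot 7}{2 \left(10 + 7\right)} + 3085 = \frac{96 - 49 + 28}{2 \cdot 17} + 3085 = \frac{1}{2} \cdot \frac{1}{17} \left(96 - 49 + 28\right) + 3085 = \frac{1}{2} \cdot \frac{1}{17} \cdot 75 + 3085 = \frac{75}{34} + 3085 = \frac{104965}{34}$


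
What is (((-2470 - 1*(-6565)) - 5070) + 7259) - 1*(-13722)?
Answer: 20006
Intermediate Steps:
(((-2470 - 1*(-6565)) - 5070) + 7259) - 1*(-13722) = (((-2470 + 6565) - 5070) + 7259) + 13722 = ((4095 - 5070) + 7259) + 13722 = (-975 + 7259) + 13722 = 6284 + 13722 = 20006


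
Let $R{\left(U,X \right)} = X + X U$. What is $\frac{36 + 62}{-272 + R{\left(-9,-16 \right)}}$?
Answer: $- \frac{49}{72} \approx -0.68056$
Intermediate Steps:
$R{\left(U,X \right)} = X + U X$
$\frac{36 + 62}{-272 + R{\left(-9,-16 \right)}} = \frac{36 + 62}{-272 - 16 \left(1 - 9\right)} = \frac{98}{-272 - -128} = \frac{98}{-272 + 128} = \frac{98}{-144} = 98 \left(- \frac{1}{144}\right) = - \frac{49}{72}$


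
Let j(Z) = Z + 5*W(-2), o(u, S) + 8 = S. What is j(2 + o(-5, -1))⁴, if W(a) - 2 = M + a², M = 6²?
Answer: 1698181681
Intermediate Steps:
M = 36
o(u, S) = -8 + S
W(a) = 38 + a² (W(a) = 2 + (36 + a²) = 38 + a²)
j(Z) = 210 + Z (j(Z) = Z + 5*(38 + (-2)²) = Z + 5*(38 + 4) = Z + 5*42 = Z + 210 = 210 + Z)
j(2 + o(-5, -1))⁴ = (210 + (2 + (-8 - 1)))⁴ = (210 + (2 - 9))⁴ = (210 - 7)⁴ = 203⁴ = 1698181681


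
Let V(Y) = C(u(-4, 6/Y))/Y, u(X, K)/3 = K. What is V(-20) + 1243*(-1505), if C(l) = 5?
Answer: -7482861/4 ≈ -1.8707e+6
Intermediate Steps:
u(X, K) = 3*K
V(Y) = 5/Y
V(-20) + 1243*(-1505) = 5/(-20) + 1243*(-1505) = 5*(-1/20) - 1870715 = -¼ - 1870715 = -7482861/4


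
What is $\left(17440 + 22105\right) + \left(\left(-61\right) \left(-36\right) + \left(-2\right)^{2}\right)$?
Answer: $41745$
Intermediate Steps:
$\left(17440 + 22105\right) + \left(\left(-61\right) \left(-36\right) + \left(-2\right)^{2}\right) = 39545 + \left(2196 + 4\right) = 39545 + 2200 = 41745$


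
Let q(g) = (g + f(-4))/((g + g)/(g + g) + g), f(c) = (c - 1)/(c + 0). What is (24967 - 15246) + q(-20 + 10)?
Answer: 349991/36 ≈ 9722.0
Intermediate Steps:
f(c) = (-1 + c)/c
q(g) = (5/4 + g)/(1 + g) (q(g) = (g + (-1 - 4)/(-4))/((g + g)/(g + g) + g) = (g - ¼*(-5))/((2*g)/((2*g)) + g) = (g + 5/4)/((2*g)*(1/(2*g)) + g) = (5/4 + g)/(1 + g))
(24967 - 15246) + q(-20 + 10) = (24967 - 15246) + (5/4 + (-20 + 10))/(1 + (-20 + 10)) = 9721 + (5/4 - 10)/(1 - 10) = 9721 - 35/4/(-9) = 9721 - ⅑*(-35/4) = 9721 + 35/36 = 349991/36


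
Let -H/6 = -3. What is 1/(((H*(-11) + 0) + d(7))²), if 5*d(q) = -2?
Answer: 25/984064 ≈ 2.5405e-5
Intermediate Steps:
H = 18 (H = -6*(-3) = 18)
d(q) = -⅖ (d(q) = (⅕)*(-2) = -⅖)
1/(((H*(-11) + 0) + d(7))²) = 1/(((18*(-11) + 0) - ⅖)²) = 1/(((-198 + 0) - ⅖)²) = 1/((-198 - ⅖)²) = 1/((-992/5)²) = 1/(984064/25) = 25/984064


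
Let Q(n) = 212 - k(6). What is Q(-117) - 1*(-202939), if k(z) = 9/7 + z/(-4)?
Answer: 2844117/14 ≈ 2.0315e+5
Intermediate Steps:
k(z) = 9/7 - z/4 (k(z) = 9*(⅐) + z*(-¼) = 9/7 - z/4)
Q(n) = 2971/14 (Q(n) = 212 - (9/7 - ¼*6) = 212 - (9/7 - 3/2) = 212 - 1*(-3/14) = 212 + 3/14 = 2971/14)
Q(-117) - 1*(-202939) = 2971/14 - 1*(-202939) = 2971/14 + 202939 = 2844117/14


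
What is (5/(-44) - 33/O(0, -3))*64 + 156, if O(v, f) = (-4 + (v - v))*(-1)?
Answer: -4172/11 ≈ -379.27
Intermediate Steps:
O(v, f) = 4 (O(v, f) = (-4 + 0)*(-1) = -4*(-1) = 4)
(5/(-44) - 33/O(0, -3))*64 + 156 = (5/(-44) - 33/4)*64 + 156 = (5*(-1/44) - 33*¼)*64 + 156 = (-5/44 - 33/4)*64 + 156 = -92/11*64 + 156 = -5888/11 + 156 = -4172/11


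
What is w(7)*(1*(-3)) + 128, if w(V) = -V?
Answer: 149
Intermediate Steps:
w(7)*(1*(-3)) + 128 = (-1*7)*(1*(-3)) + 128 = -7*(-3) + 128 = 21 + 128 = 149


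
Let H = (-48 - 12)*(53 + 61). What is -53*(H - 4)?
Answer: 362732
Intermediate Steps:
H = -6840 (H = -60*114 = -6840)
-53*(H - 4) = -53*(-6840 - 4) = -53*(-6844) = 362732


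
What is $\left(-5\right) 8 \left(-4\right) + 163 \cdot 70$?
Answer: $11570$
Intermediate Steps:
$\left(-5\right) 8 \left(-4\right) + 163 \cdot 70 = \left(-40\right) \left(-4\right) + 11410 = 160 + 11410 = 11570$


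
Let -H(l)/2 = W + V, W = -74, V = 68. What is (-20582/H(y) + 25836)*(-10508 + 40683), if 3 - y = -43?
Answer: 4367076875/6 ≈ 7.2785e+8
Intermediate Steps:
y = 46 (y = 3 - 1*(-43) = 3 + 43 = 46)
H(l) = 12 (H(l) = -2*(-74 + 68) = -2*(-6) = 12)
(-20582/H(y) + 25836)*(-10508 + 40683) = (-20582/12 + 25836)*(-10508 + 40683) = (-20582*1/12 + 25836)*30175 = (-10291/6 + 25836)*30175 = (144725/6)*30175 = 4367076875/6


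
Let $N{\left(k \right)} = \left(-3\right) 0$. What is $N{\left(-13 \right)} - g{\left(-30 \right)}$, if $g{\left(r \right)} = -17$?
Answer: $17$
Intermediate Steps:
$N{\left(k \right)} = 0$
$N{\left(-13 \right)} - g{\left(-30 \right)} = 0 - -17 = 0 + 17 = 17$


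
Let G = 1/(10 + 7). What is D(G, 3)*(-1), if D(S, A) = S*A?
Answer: -3/17 ≈ -0.17647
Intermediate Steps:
G = 1/17 ≈ 0.058824
D(S, A) = A*S
D(G, 3)*(-1) = (3*(1/17))*(-1) = (3/17)*(-1) = -3/17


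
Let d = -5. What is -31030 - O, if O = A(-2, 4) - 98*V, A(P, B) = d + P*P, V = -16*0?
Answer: -31029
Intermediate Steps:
V = 0
A(P, B) = -5 + P**2 (A(P, B) = -5 + P*P = -5 + P**2)
O = -1 (O = (-5 + (-2)**2) - 98*0 = (-5 + 4) + 0 = -1 + 0 = -1)
-31030 - O = -31030 - 1*(-1) = -31030 + 1 = -31029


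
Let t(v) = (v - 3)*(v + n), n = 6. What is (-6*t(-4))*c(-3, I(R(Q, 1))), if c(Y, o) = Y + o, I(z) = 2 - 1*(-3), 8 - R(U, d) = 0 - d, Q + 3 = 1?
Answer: 168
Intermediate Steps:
Q = -2 (Q = -3 + 1 = -2)
R(U, d) = 8 + d (R(U, d) = 8 - (0 - d) = 8 - (-1)*d = 8 + d)
I(z) = 5 (I(z) = 2 + 3 = 5)
t(v) = (-3 + v)*(6 + v) (t(v) = (v - 3)*(v + 6) = (-3 + v)*(6 + v))
(-6*t(-4))*c(-3, I(R(Q, 1))) = (-6*(-18 + (-4)² + 3*(-4)))*(-3 + 5) = -6*(-18 + 16 - 12)*2 = -6*(-14)*2 = 84*2 = 168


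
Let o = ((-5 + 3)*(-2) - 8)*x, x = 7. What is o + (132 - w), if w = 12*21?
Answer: -148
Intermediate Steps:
w = 252
o = -28 (o = ((-5 + 3)*(-2) - 8)*7 = (-2*(-2) - 8)*7 = (4 - 8)*7 = -4*7 = -28)
o + (132 - w) = -28 + (132 - 1*252) = -28 + (132 - 252) = -28 - 120 = -148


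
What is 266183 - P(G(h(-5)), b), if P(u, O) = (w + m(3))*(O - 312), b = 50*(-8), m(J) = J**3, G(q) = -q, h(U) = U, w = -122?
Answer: 198543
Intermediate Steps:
b = -400
P(u, O) = 29640 - 95*O (P(u, O) = (-122 + 3**3)*(O - 312) = (-122 + 27)*(-312 + O) = -95*(-312 + O) = 29640 - 95*O)
266183 - P(G(h(-5)), b) = 266183 - (29640 - 95*(-400)) = 266183 - (29640 + 38000) = 266183 - 1*67640 = 266183 - 67640 = 198543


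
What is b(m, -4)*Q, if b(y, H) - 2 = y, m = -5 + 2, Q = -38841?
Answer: 38841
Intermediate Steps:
m = -3
b(y, H) = 2 + y
b(m, -4)*Q = (2 - 3)*(-38841) = -1*(-38841) = 38841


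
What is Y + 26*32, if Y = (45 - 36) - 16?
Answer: 825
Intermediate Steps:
Y = -7 (Y = 9 - 16 = -7)
Y + 26*32 = -7 + 26*32 = -7 + 832 = 825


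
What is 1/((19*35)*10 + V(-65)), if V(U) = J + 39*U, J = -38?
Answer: 1/4077 ≈ 0.00024528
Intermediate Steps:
V(U) = -38 + 39*U
1/((19*35)*10 + V(-65)) = 1/((19*35)*10 + (-38 + 39*(-65))) = 1/(665*10 + (-38 - 2535)) = 1/(6650 - 2573) = 1/4077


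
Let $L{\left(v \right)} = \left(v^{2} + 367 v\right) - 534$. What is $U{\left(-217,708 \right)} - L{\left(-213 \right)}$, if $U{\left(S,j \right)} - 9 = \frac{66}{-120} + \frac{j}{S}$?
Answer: $\frac{144700753}{4340} \approx 33341.0$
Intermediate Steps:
$U{\left(S,j \right)} = \frac{169}{20} + \frac{j}{S}$ ($U{\left(S,j \right)} = 9 + \left(\frac{66}{-120} + \frac{j}{S}\right) = 9 + \left(66 \left(- \frac{1}{120}\right) + \frac{j}{S}\right) = 9 - \left(\frac{11}{20} - \frac{j}{S}\right) = \frac{169}{20} + \frac{j}{S}$)
$L{\left(v \right)} = -534 + v^{2} + 367 v$
$U{\left(-217,708 \right)} - L{\left(-213 \right)} = \left(\frac{169}{20} + \frac{708}{-217}\right) - \left(-534 + \left(-213\right)^{2} + 367 \left(-213\right)\right) = \left(\frac{169}{20} + 708 \left(- \frac{1}{217}\right)\right) - \left(-534 + 45369 - 78171\right) = \left(\frac{169}{20} - \frac{708}{217}\right) - -33336 = \frac{22513}{4340} + 33336 = \frac{144700753}{4340}$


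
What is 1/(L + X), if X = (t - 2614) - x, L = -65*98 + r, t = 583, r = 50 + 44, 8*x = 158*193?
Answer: -4/48475 ≈ -8.2517e-5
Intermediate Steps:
x = 15247/4 (x = (158*193)/8 = (⅛)*30494 = 15247/4 ≈ 3811.8)
r = 94
L = -6276 (L = -65*98 + 94 = -6370 + 94 = -6276)
X = -23371/4 (X = (583 - 2614) - 1*15247/4 = -2031 - 15247/4 = -23371/4 ≈ -5842.8)
1/(L + X) = 1/(-6276 - 23371/4) = 1/(-48475/4) = -4/48475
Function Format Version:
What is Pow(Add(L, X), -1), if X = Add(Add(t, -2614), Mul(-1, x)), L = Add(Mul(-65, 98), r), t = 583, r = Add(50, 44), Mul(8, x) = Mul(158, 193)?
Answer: Rational(-4, 48475) ≈ -8.2517e-5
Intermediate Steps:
x = Rational(15247, 4) (x = Mul(Rational(1, 8), Mul(158, 193)) = Mul(Rational(1, 8), 30494) = Rational(15247, 4) ≈ 3811.8)
r = 94
L = -6276 (L = Add(Mul(-65, 98), 94) = Add(-6370, 94) = -6276)
X = Rational(-23371, 4) (X = Add(Add(583, -2614), Mul(-1, Rational(15247, 4))) = Add(-2031, Rational(-15247, 4)) = Rational(-23371, 4) ≈ -5842.8)
Pow(Add(L, X), -1) = Pow(Add(-6276, Rational(-23371, 4)), -1) = Pow(Rational(-48475, 4), -1) = Rational(-4, 48475)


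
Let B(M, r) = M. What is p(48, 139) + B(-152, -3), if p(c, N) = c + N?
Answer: 35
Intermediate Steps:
p(c, N) = N + c
p(48, 139) + B(-152, -3) = (139 + 48) - 152 = 187 - 152 = 35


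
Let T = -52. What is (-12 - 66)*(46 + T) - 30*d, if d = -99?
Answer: 3438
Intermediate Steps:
(-12 - 66)*(46 + T) - 30*d = (-12 - 66)*(46 - 52) - 30*(-99) = -78*(-6) + 2970 = 468 + 2970 = 3438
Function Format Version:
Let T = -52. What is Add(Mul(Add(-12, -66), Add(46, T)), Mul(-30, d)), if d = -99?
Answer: 3438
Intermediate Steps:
Add(Mul(Add(-12, -66), Add(46, T)), Mul(-30, d)) = Add(Mul(Add(-12, -66), Add(46, -52)), Mul(-30, -99)) = Add(Mul(-78, -6), 2970) = Add(468, 2970) = 3438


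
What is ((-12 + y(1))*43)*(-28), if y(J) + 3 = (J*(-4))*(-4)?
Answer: -1204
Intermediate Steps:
y(J) = -3 + 16*J (y(J) = -3 + (J*(-4))*(-4) = -3 - 4*J*(-4) = -3 + 16*J)
((-12 + y(1))*43)*(-28) = ((-12 + (-3 + 16*1))*43)*(-28) = ((-12 + (-3 + 16))*43)*(-28) = ((-12 + 13)*43)*(-28) = (1*43)*(-28) = 43*(-28) = -1204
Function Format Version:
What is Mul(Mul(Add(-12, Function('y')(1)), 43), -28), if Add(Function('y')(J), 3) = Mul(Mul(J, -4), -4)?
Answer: -1204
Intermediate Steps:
Function('y')(J) = Add(-3, Mul(16, J)) (Function('y')(J) = Add(-3, Mul(Mul(J, -4), -4)) = Add(-3, Mul(Mul(-4, J), -4)) = Add(-3, Mul(16, J)))
Mul(Mul(Add(-12, Function('y')(1)), 43), -28) = Mul(Mul(Add(-12, Add(-3, Mul(16, 1))), 43), -28) = Mul(Mul(Add(-12, Add(-3, 16)), 43), -28) = Mul(Mul(Add(-12, 13), 43), -28) = Mul(Mul(1, 43), -28) = Mul(43, -28) = -1204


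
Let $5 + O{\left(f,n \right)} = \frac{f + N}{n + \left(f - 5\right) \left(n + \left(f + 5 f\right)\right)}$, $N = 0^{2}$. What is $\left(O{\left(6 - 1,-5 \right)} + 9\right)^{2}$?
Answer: $9$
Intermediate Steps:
$N = 0$
$O{\left(f,n \right)} = -5 + \frac{f}{n + \left(-5 + f\right) \left(n + 6 f\right)}$ ($O{\left(f,n \right)} = -5 + \frac{f + 0}{n + \left(f - 5\right) \left(n + \left(f + 5 f\right)\right)} = -5 + \frac{f}{n + \left(-5 + f\right) \left(n + 6 f\right)}$)
$\left(O{\left(6 - 1,-5 \right)} + 9\right)^{2} = \left(\frac{- 30 \left(6 - 1\right)^{2} + 20 \left(-5\right) + 151 \left(6 - 1\right) - 5 \left(6 - 1\right) \left(-5\right)}{- 30 \left(6 - 1\right) - -20 + 6 \left(6 - 1\right)^{2} + \left(6 - 1\right) \left(-5\right)} + 9\right)^{2} = \left(\frac{- 30 \cdot 5^{2} - 100 + 151 \cdot 5 - 25 \left(-5\right)}{\left(-30\right) 5 + 20 + 6 \cdot 5^{2} + 5 \left(-5\right)} + 9\right)^{2} = \left(\frac{\left(-30\right) 25 - 100 + 755 + 125}{-150 + 20 + 6 \cdot 25 - 25} + 9\right)^{2} = \left(\frac{-750 - 100 + 755 + 125}{-150 + 20 + 150 - 25} + 9\right)^{2} = \left(\frac{1}{-5} \cdot 30 + 9\right)^{2} = \left(\left(- \frac{1}{5}\right) 30 + 9\right)^{2} = \left(-6 + 9\right)^{2} = 3^{2} = 9$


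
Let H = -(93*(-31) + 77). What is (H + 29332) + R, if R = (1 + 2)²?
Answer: 32147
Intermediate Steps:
H = 2806 (H = -(-2883 + 77) = -1*(-2806) = 2806)
R = 9 (R = 3² = 9)
(H + 29332) + R = (2806 + 29332) + 9 = 32138 + 9 = 32147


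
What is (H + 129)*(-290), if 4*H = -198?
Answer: -23055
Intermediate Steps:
H = -99/2 (H = (¼)*(-198) = -99/2 ≈ -49.500)
(H + 129)*(-290) = (-99/2 + 129)*(-290) = (159/2)*(-290) = -23055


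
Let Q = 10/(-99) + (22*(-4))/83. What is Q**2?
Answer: 91049764/67519089 ≈ 1.3485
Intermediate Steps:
Q = -9542/8217 (Q = 10*(-1/99) - 88*1/83 = -10/99 - 88/83 = -9542/8217 ≈ -1.1613)
Q**2 = (-9542/8217)**2 = 91049764/67519089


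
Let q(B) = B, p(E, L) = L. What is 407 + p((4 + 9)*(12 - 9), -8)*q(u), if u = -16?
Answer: 535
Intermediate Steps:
407 + p((4 + 9)*(12 - 9), -8)*q(u) = 407 - 8*(-16) = 407 + 128 = 535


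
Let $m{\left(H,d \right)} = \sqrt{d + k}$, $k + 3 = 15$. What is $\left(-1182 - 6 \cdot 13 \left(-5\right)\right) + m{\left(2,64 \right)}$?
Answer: $-792 + 2 \sqrt{19} \approx -783.28$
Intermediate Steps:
$k = 12$ ($k = -3 + 15 = 12$)
$m{\left(H,d \right)} = \sqrt{12 + d}$ ($m{\left(H,d \right)} = \sqrt{d + 12} = \sqrt{12 + d}$)
$\left(-1182 - 6 \cdot 13 \left(-5\right)\right) + m{\left(2,64 \right)} = \left(-1182 - 6 \cdot 13 \left(-5\right)\right) + \sqrt{12 + 64} = \left(-1182 - 78 \left(-5\right)\right) + \sqrt{76} = \left(-1182 - -390\right) + 2 \sqrt{19} = \left(-1182 + 390\right) + 2 \sqrt{19} = -792 + 2 \sqrt{19}$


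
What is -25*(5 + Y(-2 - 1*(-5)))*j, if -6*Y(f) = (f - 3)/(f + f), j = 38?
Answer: -4750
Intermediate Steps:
Y(f) = -(-3 + f)/(12*f) (Y(f) = -(f - 3)/(6*(f + f)) = -(-3 + f)/(6*(2*f)) = -(-3 + f)*1/(2*f)/6 = -(-3 + f)/(12*f))
-25*(5 + Y(-2 - 1*(-5)))*j = -25*(5 + (3 - (-2 - 1*(-5)))/(12*(-2 - 1*(-5))))*38 = -25*(5 + (3 - (-2 + 5))/(12*(-2 + 5)))*38 = -25*(5 + (1/12)*(3 - 1*3)/3)*38 = -25*(5 + (1/12)*(⅓)*(3 - 3))*38 = -25*(5 + (1/12)*(⅓)*0)*38 = -25*(5 + 0)*38 = -125*38 = -25*190 = -4750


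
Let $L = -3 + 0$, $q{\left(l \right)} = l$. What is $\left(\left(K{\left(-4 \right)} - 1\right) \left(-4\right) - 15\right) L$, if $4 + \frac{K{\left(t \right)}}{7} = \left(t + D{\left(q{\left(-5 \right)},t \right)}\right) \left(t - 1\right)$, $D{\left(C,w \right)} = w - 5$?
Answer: $5157$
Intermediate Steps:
$D{\left(C,w \right)} = -5 + w$
$L = -3$
$K{\left(t \right)} = -28 + 7 \left(-1 + t\right) \left(-5 + 2 t\right)$ ($K{\left(t \right)} = -28 + 7 \left(t + \left(-5 + t\right)\right) \left(t - 1\right) = -28 + 7 \left(-5 + 2 t\right) \left(-1 + t\right) = -28 + 7 \left(-1 + t\right) \left(-5 + 2 t\right)$)
$\left(\left(K{\left(-4 \right)} - 1\right) \left(-4\right) - 15\right) L = \left(\left(\left(7 - -196 + 14 \left(-4\right)^{2}\right) - 1\right) \left(-4\right) - 15\right) \left(-3\right) = \left(\left(\left(7 + 196 + 14 \cdot 16\right) - 1\right) \left(-4\right) - 15\right) \left(-3\right) = \left(\left(\left(7 + 196 + 224\right) - 1\right) \left(-4\right) - 15\right) \left(-3\right) = \left(\left(427 - 1\right) \left(-4\right) - 15\right) \left(-3\right) = \left(426 \left(-4\right) - 15\right) \left(-3\right) = \left(-1704 - 15\right) \left(-3\right) = \left(-1719\right) \left(-3\right) = 5157$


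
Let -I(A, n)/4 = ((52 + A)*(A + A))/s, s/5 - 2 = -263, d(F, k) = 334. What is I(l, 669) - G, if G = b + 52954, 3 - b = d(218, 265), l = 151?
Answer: -2359579/45 ≈ -52435.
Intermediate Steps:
s = -1305 (s = 10 + 5*(-263) = 10 - 1315 = -1305)
b = -331 (b = 3 - 1*334 = 3 - 334 = -331)
I(A, n) = 8*A*(52 + A)/1305 (I(A, n) = -4*(52 + A)*(A + A)/(-1305) = -4*(52 + A)*(2*A)*(-1)/1305 = -4*2*A*(52 + A)*(-1)/1305 = -(-8)*A*(52 + A)/1305 = 8*A*(52 + A)/1305)
G = 52623 (G = -331 + 52954 = 52623)
I(l, 669) - G = (8/1305)*151*(52 + 151) - 1*52623 = (8/1305)*151*203 - 52623 = 8456/45 - 52623 = -2359579/45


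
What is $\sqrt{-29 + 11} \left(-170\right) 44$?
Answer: $- 22440 i \sqrt{2} \approx - 31735.0 i$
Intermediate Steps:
$\sqrt{-29 + 11} \left(-170\right) 44 = \sqrt{-18} \left(-170\right) 44 = 3 i \sqrt{2} \left(-170\right) 44 = - 510 i \sqrt{2} \cdot 44 = - 22440 i \sqrt{2}$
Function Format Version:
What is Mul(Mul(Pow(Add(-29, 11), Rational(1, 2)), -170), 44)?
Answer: Mul(-22440, I, Pow(2, Rational(1, 2))) ≈ Mul(-31735., I)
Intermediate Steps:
Mul(Mul(Pow(Add(-29, 11), Rational(1, 2)), -170), 44) = Mul(Mul(Pow(-18, Rational(1, 2)), -170), 44) = Mul(Mul(Mul(3, I, Pow(2, Rational(1, 2))), -170), 44) = Mul(Mul(-510, I, Pow(2, Rational(1, 2))), 44) = Mul(-22440, I, Pow(2, Rational(1, 2)))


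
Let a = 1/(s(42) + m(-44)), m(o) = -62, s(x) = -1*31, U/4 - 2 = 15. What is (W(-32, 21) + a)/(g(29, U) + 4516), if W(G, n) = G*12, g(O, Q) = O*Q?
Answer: -35713/603384 ≈ -0.059188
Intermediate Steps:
U = 68 (U = 8 + 4*15 = 8 + 60 = 68)
s(x) = -31
a = -1/93 (a = 1/(-31 - 62) = 1/(-93) = -1/93 ≈ -0.010753)
W(G, n) = 12*G
(W(-32, 21) + a)/(g(29, U) + 4516) = (12*(-32) - 1/93)/(29*68 + 4516) = (-384 - 1/93)/(1972 + 4516) = -35713/93/6488 = -35713/93*1/6488 = -35713/603384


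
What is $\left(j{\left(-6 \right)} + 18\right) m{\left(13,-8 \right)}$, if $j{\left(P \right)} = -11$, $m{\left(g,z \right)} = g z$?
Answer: $-728$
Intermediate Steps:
$\left(j{\left(-6 \right)} + 18\right) m{\left(13,-8 \right)} = \left(-11 + 18\right) 13 \left(-8\right) = 7 \left(-104\right) = -728$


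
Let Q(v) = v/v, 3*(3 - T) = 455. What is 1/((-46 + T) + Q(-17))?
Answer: -3/581 ≈ -0.0051635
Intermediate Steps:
T = -446/3 (T = 3 - 1/3*455 = 3 - 455/3 = -446/3 ≈ -148.67)
Q(v) = 1
1/((-46 + T) + Q(-17)) = 1/((-46 - 446/3) + 1) = 1/(-584/3 + 1) = 1/(-581/3) = -3/581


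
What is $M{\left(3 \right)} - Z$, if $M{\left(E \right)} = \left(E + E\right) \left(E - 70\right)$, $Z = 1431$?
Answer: $-1833$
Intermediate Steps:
$M{\left(E \right)} = 2 E \left(-70 + E\right)$
$M{\left(3 \right)} - Z = 2 \cdot 3 \left(-70 + 3\right) - 1431 = 2 \cdot 3 \left(-67\right) - 1431 = -402 - 1431 = -1833$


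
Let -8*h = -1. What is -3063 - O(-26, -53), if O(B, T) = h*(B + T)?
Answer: -24425/8 ≈ -3053.1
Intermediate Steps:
h = 1/8 (h = -1/8*(-1) = 1/8 ≈ 0.12500)
O(B, T) = B/8 + T/8 (O(B, T) = (B + T)/8 = B/8 + T/8)
-3063 - O(-26, -53) = -3063 - ((1/8)*(-26) + (1/8)*(-53)) = -3063 - (-13/4 - 53/8) = -3063 - 1*(-79/8) = -3063 + 79/8 = -24425/8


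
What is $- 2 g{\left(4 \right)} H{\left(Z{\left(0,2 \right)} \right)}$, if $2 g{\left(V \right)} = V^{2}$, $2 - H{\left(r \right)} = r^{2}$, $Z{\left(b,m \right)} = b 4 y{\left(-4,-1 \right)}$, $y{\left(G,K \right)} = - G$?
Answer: $-32$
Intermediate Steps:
$Z{\left(b,m \right)} = 16 b$ ($Z{\left(b,m \right)} = b 4 \left(\left(-1\right) \left(-4\right)\right) = 4 b 4 = 16 b$)
$H{\left(r \right)} = 2 - r^{2}$
$g{\left(V \right)} = \frac{V^{2}}{2}$
$- 2 g{\left(4 \right)} H{\left(Z{\left(0,2 \right)} \right)} = - 2 \frac{4^{2}}{2} \left(2 - \left(16 \cdot 0\right)^{2}\right) = - 2 \cdot \frac{1}{2} \cdot 16 \left(2 - 0^{2}\right) = \left(-2\right) 8 \left(2 - 0\right) = - 16 \left(2 + 0\right) = \left(-16\right) 2 = -32$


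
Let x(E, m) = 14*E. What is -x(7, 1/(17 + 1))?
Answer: -98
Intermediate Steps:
-x(7, 1/(17 + 1)) = -14*7 = -1*98 = -98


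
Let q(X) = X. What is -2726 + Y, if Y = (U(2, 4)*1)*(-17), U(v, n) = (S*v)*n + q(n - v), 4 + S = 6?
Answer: -3032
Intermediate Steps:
S = 2 (S = -4 + 6 = 2)
U(v, n) = n - v + 2*n*v (U(v, n) = (2*v)*n + (n - v) = 2*n*v + (n - v) = n - v + 2*n*v)
Y = -306 (Y = ((4 - 1*2 + 2*4*2)*1)*(-17) = ((4 - 2 + 16)*1)*(-17) = (18*1)*(-17) = 18*(-17) = -306)
-2726 + Y = -2726 - 306 = -3032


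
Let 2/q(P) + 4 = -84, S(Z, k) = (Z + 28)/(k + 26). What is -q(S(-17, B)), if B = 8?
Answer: 1/44 ≈ 0.022727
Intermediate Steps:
S(Z, k) = (28 + Z)/(26 + k)
q(P) = -1/44 (q(P) = 2/(-4 - 84) = 2/(-88) = 2*(-1/88) = -1/44)
-q(S(-17, B)) = -1*(-1/44) = 1/44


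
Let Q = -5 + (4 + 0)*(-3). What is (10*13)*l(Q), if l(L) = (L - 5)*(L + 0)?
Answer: 48620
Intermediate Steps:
Q = -17 (Q = -5 + 4*(-3) = -5 - 12 = -17)
l(L) = L*(-5 + L) (l(L) = (-5 + L)*L = L*(-5 + L))
(10*13)*l(Q) = (10*13)*(-17*(-5 - 17)) = 130*(-17*(-22)) = 130*374 = 48620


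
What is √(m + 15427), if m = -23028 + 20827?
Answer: √13226 ≈ 115.00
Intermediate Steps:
m = -2201
√(m + 15427) = √(-2201 + 15427) = √13226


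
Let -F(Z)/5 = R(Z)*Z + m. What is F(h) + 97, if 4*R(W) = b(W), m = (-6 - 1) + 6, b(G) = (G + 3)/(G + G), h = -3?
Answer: 102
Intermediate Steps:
b(G) = (3 + G)/(2*G) (b(G) = (3 + G)/((2*G)) = (3 + G)*(1/(2*G)) = (3 + G)/(2*G))
m = -1 (m = -7 + 6 = -1)
R(W) = (3 + W)/(8*W) (R(W) = ((3 + W)/(2*W))/4 = (3 + W)/(8*W))
F(Z) = 25/8 - 5*Z/8 (F(Z) = -5*(((3 + Z)/(8*Z))*Z - 1) = -5*((3/8 + Z/8) - 1) = -5*(-5/8 + Z/8) = 25/8 - 5*Z/8)
F(h) + 97 = (25/8 - 5/8*(-3)) + 97 = (25/8 + 15/8) + 97 = 5 + 97 = 102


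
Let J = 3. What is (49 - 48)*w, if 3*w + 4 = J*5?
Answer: 11/3 ≈ 3.6667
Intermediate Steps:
w = 11/3 (w = -4/3 + (3*5)/3 = -4/3 + (⅓)*15 = -4/3 + 5 = 11/3 ≈ 3.6667)
(49 - 48)*w = (49 - 48)*(11/3) = 1*(11/3) = 11/3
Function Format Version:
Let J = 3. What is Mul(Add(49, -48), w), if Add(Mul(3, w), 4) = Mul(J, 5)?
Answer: Rational(11, 3) ≈ 3.6667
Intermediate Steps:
w = Rational(11, 3) (w = Add(Rational(-4, 3), Mul(Rational(1, 3), Mul(3, 5))) = Add(Rational(-4, 3), Mul(Rational(1, 3), 15)) = Add(Rational(-4, 3), 5) = Rational(11, 3) ≈ 3.6667)
Mul(Add(49, -48), w) = Mul(Add(49, -48), Rational(11, 3)) = Mul(1, Rational(11, 3)) = Rational(11, 3)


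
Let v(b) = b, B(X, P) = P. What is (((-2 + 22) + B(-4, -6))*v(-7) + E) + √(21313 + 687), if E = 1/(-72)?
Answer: -7057/72 + 20*√55 ≈ 50.310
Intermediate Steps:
E = -1/72 ≈ -0.013889
(((-2 + 22) + B(-4, -6))*v(-7) + E) + √(21313 + 687) = (((-2 + 22) - 6)*(-7) - 1/72) + √(21313 + 687) = ((20 - 6)*(-7) - 1/72) + √22000 = (14*(-7) - 1/72) + 20*√55 = (-98 - 1/72) + 20*√55 = -7057/72 + 20*√55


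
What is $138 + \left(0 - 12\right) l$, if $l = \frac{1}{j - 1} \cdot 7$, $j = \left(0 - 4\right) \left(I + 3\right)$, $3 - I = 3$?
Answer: $\frac{1878}{13} \approx 144.46$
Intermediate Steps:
$I = 0$ ($I = 3 - 3 = 0$)
$j = -12$ ($j = \left(0 - 4\right) \left(0 + 3\right) = \left(-4\right) 3 = -12$)
$l = - \frac{7}{13}$ ($l = \frac{1}{-12 - 1} \cdot 7 = \frac{1}{-13} \cdot 7 = \left(- \frac{1}{13}\right) 7 = - \frac{7}{13} \approx -0.53846$)
$138 + \left(0 - 12\right) l = 138 + \left(0 - 12\right) \left(- \frac{7}{13}\right) = 138 - - \frac{84}{13} = 138 + \frac{84}{13} = \frac{1878}{13}$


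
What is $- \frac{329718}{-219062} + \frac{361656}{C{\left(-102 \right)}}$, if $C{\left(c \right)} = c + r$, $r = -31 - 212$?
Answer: $- \frac{13185222327}{12596065} \approx -1046.8$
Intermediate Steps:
$r = -243$
$C{\left(c \right)} = -243 + c$ ($C{\left(c \right)} = c - 243 = -243 + c$)
$- \frac{329718}{-219062} + \frac{361656}{C{\left(-102 \right)}} = - \frac{329718}{-219062} + \frac{361656}{-243 - 102} = \left(-329718\right) \left(- \frac{1}{219062}\right) + \frac{361656}{-345} = \frac{164859}{109531} + 361656 \left(- \frac{1}{345}\right) = \frac{164859}{109531} - \frac{120552}{115} = - \frac{13185222327}{12596065}$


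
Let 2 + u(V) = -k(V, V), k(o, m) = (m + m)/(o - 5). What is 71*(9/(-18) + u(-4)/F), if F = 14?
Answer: -6319/126 ≈ -50.151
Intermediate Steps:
k(o, m) = 2*m/(-5 + o) (k(o, m) = (2*m)/(-5 + o) = 2*m/(-5 + o))
u(V) = -2 - 2*V/(-5 + V)
71*(9/(-18) + u(-4)/F) = 71*(9/(-18) + (2*(5 - 2*(-4))/(-5 - 4))/14) = 71*(9*(-1/18) + (2*(5 + 8)/(-9))*(1/14)) = 71*(-½ + (2*(-⅑)*13)*(1/14)) = 71*(-½ - 26/9*1/14) = 71*(-½ - 13/63) = 71*(-89/126) = -6319/126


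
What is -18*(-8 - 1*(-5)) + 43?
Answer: 97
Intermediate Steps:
-18*(-8 - 1*(-5)) + 43 = -18*(-8 + 5) + 43 = -18*(-3) + 43 = 54 + 43 = 97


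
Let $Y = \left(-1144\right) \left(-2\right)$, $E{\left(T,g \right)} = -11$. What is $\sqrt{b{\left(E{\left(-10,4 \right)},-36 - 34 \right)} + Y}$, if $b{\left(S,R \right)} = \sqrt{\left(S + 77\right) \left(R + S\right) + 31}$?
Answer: $\sqrt{2288 + i \sqrt{5315}} \approx 47.839 + 0.762 i$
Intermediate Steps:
$b{\left(S,R \right)} = \sqrt{31 + \left(77 + S\right) \left(R + S\right)}$ ($b{\left(S,R \right)} = \sqrt{\left(77 + S\right) \left(R + S\right) + 31} = \sqrt{31 + \left(77 + S\right) \left(R + S\right)}$)
$Y = 2288$
$\sqrt{b{\left(E{\left(-10,4 \right)},-36 - 34 \right)} + Y} = \sqrt{\sqrt{31 + \left(-11\right)^{2} + 77 \left(-36 - 34\right) + 77 \left(-11\right) + \left(-36 - 34\right) \left(-11\right)} + 2288} = \sqrt{\sqrt{31 + 121 + 77 \left(-70\right) - 847 - -770} + 2288} = \sqrt{\sqrt{31 + 121 - 5390 - 847 + 770} + 2288} = \sqrt{\sqrt{-5315} + 2288} = \sqrt{i \sqrt{5315} + 2288} = \sqrt{2288 + i \sqrt{5315}}$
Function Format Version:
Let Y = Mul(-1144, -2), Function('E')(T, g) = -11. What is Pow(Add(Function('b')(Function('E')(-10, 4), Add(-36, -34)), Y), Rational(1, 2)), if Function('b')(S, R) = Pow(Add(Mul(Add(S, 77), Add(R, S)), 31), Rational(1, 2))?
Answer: Pow(Add(2288, Mul(I, Pow(5315, Rational(1, 2)))), Rational(1, 2)) ≈ Add(47.839, Mul(0.7620, I))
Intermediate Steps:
Function('b')(S, R) = Pow(Add(31, Mul(Add(77, S), Add(R, S))), Rational(1, 2)) (Function('b')(S, R) = Pow(Add(Mul(Add(77, S), Add(R, S)), 31), Rational(1, 2)) = Pow(Add(31, Mul(Add(77, S), Add(R, S))), Rational(1, 2)))
Y = 2288
Pow(Add(Function('b')(Function('E')(-10, 4), Add(-36, -34)), Y), Rational(1, 2)) = Pow(Add(Pow(Add(31, Pow(-11, 2), Mul(77, Add(-36, -34)), Mul(77, -11), Mul(Add(-36, -34), -11)), Rational(1, 2)), 2288), Rational(1, 2)) = Pow(Add(Pow(Add(31, 121, Mul(77, -70), -847, Mul(-70, -11)), Rational(1, 2)), 2288), Rational(1, 2)) = Pow(Add(Pow(Add(31, 121, -5390, -847, 770), Rational(1, 2)), 2288), Rational(1, 2)) = Pow(Add(Pow(-5315, Rational(1, 2)), 2288), Rational(1, 2)) = Pow(Add(Mul(I, Pow(5315, Rational(1, 2))), 2288), Rational(1, 2)) = Pow(Add(2288, Mul(I, Pow(5315, Rational(1, 2)))), Rational(1, 2))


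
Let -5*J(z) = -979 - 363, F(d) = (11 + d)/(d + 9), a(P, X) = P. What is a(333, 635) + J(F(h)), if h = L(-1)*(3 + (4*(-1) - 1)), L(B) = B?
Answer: 3007/5 ≈ 601.40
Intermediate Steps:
h = 2 (h = -(3 + (4*(-1) - 1)) = -(3 + (-4 - 1)) = -(3 - 5) = -1*(-2) = 2)
F(d) = (11 + d)/(9 + d)
J(z) = 1342/5 (J(z) = -(-979 - 363)/5 = -1/5*(-1342) = 1342/5)
a(333, 635) + J(F(h)) = 333 + 1342/5 = 3007/5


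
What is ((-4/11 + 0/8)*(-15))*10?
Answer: 600/11 ≈ 54.545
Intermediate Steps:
((-4/11 + 0/8)*(-15))*10 = ((-4*1/11 + 0*(1/8))*(-15))*10 = ((-4/11 + 0)*(-15))*10 = -4/11*(-15)*10 = (60/11)*10 = 600/11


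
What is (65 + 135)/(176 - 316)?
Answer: -10/7 ≈ -1.4286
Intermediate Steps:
(65 + 135)/(176 - 316) = 200/(-140) = 200*(-1/140) = -10/7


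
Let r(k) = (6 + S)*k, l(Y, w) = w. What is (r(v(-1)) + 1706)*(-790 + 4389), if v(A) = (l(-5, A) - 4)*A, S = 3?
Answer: 6301849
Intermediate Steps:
v(A) = A*(-4 + A) (v(A) = (A - 4)*A = (-4 + A)*A = A*(-4 + A))
r(k) = 9*k (r(k) = (6 + 3)*k = 9*k)
(r(v(-1)) + 1706)*(-790 + 4389) = (9*(-(-4 - 1)) + 1706)*(-790 + 4389) = (9*(-1*(-5)) + 1706)*3599 = (9*5 + 1706)*3599 = (45 + 1706)*3599 = 1751*3599 = 6301849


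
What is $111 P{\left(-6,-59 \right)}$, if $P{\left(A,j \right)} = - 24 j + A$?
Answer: $156510$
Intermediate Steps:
$P{\left(A,j \right)} = A - 24 j$
$111 P{\left(-6,-59 \right)} = 111 \left(-6 - -1416\right) = 111 \left(-6 + 1416\right) = 111 \cdot 1410 = 156510$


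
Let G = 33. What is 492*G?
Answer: 16236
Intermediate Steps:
492*G = 492*33 = 16236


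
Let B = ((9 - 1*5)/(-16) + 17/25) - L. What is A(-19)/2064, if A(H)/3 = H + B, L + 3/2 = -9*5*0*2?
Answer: -1707/68800 ≈ -0.024811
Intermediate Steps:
L = -3/2 (L = -3/2 - 9*5*0*2 = -3/2 - 0*2 = -3/2 - 9*0 = -3/2 + 0 = -3/2 ≈ -1.5000)
B = 193/100 (B = ((9 - 1*5)/(-16) + 17/25) - 1*(-3/2) = ((9 - 5)*(-1/16) + 17*(1/25)) + 3/2 = (4*(-1/16) + 17/25) + 3/2 = (-¼ + 17/25) + 3/2 = 43/100 + 3/2 = 193/100 ≈ 1.9300)
A(H) = 579/100 + 3*H (A(H) = 3*(H + 193/100) = 3*(193/100 + H) = 579/100 + 3*H)
A(-19)/2064 = (579/100 + 3*(-19))/2064 = (579/100 - 57)*(1/2064) = -5121/100*1/2064 = -1707/68800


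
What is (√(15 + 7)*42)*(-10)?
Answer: -420*√22 ≈ -1970.0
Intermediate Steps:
(√(15 + 7)*42)*(-10) = (√22*42)*(-10) = (42*√22)*(-10) = -420*√22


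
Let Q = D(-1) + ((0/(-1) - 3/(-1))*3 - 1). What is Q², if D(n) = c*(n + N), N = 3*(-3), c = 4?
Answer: 1024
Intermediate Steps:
N = -9
D(n) = -36 + 4*n (D(n) = 4*(n - 9) = 4*(-9 + n) = -36 + 4*n)
Q = -32 (Q = (-36 + 4*(-1)) + ((0/(-1) - 3/(-1))*3 - 1) = (-36 - 4) + ((0*(-1) - 3*(-1))*3 - 1) = -40 + ((0 + 3)*3 - 1) = -40 + (3*3 - 1) = -40 + (9 - 1) = -40 + 8 = -32)
Q² = (-32)² = 1024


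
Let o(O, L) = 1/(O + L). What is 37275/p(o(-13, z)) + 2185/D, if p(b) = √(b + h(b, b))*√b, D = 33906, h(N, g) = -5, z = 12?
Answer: 2185/33906 - 12425*√6/2 ≈ -15217.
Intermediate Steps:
o(O, L) = 1/(L + O)
p(b) = √b*√(-5 + b) (p(b) = √(b - 5)*√b = √(-5 + b)*√b = √b*√(-5 + b))
37275/p(o(-13, z)) + 2185/D = 37275/((√(1/(12 - 13))*√(-5 + 1/(12 - 13)))) + 2185/33906 = 37275/((√(1/(-1))*√(-5 + 1/(-1)))) + 2185*(1/33906) = 37275/((√(-1)*√(-5 - 1))) + 2185/33906 = 37275/((I*√(-6))) + 2185/33906 = 37275/((I*(I*√6))) + 2185/33906 = 37275/((-√6)) + 2185/33906 = 37275*(-√6/6) + 2185/33906 = -12425*√6/2 + 2185/33906 = 2185/33906 - 12425*√6/2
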